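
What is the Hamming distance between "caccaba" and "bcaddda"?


Comparing "caccaba" and "bcaddda" position by position:
  Position 0: 'c' vs 'b' => differ
  Position 1: 'a' vs 'c' => differ
  Position 2: 'c' vs 'a' => differ
  Position 3: 'c' vs 'd' => differ
  Position 4: 'a' vs 'd' => differ
  Position 5: 'b' vs 'd' => differ
  Position 6: 'a' vs 'a' => same
Total differences (Hamming distance): 6

6


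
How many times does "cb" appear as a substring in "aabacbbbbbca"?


Searching for "cb" in "aabacbbbbbca"
Scanning each position:
  Position 0: "aa" => no
  Position 1: "ab" => no
  Position 2: "ba" => no
  Position 3: "ac" => no
  Position 4: "cb" => MATCH
  Position 5: "bb" => no
  Position 6: "bb" => no
  Position 7: "bb" => no
  Position 8: "bb" => no
  Position 9: "bc" => no
  Position 10: "ca" => no
Total occurrences: 1

1


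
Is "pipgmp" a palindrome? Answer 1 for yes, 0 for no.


Input: pipgmp
Reversed: pmgpip
  Compare pos 0 ('p') with pos 5 ('p'): match
  Compare pos 1 ('i') with pos 4 ('m'): MISMATCH
  Compare pos 2 ('p') with pos 3 ('g'): MISMATCH
Result: not a palindrome

0


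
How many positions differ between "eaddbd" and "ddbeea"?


Comparing "eaddbd" and "ddbeea" position by position:
  Position 0: 'e' vs 'd' => DIFFER
  Position 1: 'a' vs 'd' => DIFFER
  Position 2: 'd' vs 'b' => DIFFER
  Position 3: 'd' vs 'e' => DIFFER
  Position 4: 'b' vs 'e' => DIFFER
  Position 5: 'd' vs 'a' => DIFFER
Positions that differ: 6

6


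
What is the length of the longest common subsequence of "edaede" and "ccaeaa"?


LCS of "edaede" and "ccaeaa"
DP table:
           c    c    a    e    a    a
      0    0    0    0    0    0    0
  e   0    0    0    0    1    1    1
  d   0    0    0    0    1    1    1
  a   0    0    0    1    1    2    2
  e   0    0    0    1    2    2    2
  d   0    0    0    1    2    2    2
  e   0    0    0    1    2    2    2
LCS length = dp[6][6] = 2

2


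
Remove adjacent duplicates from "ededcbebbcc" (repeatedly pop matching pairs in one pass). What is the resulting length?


Input: ededcbebbcc
Stack-based adjacent duplicate removal:
  Read 'e': push. Stack: e
  Read 'd': push. Stack: ed
  Read 'e': push. Stack: ede
  Read 'd': push. Stack: eded
  Read 'c': push. Stack: ededc
  Read 'b': push. Stack: ededcb
  Read 'e': push. Stack: ededcbe
  Read 'b': push. Stack: ededcbeb
  Read 'b': matches stack top 'b' => pop. Stack: ededcbe
  Read 'c': push. Stack: ededcbec
  Read 'c': matches stack top 'c' => pop. Stack: ededcbe
Final stack: "ededcbe" (length 7)

7


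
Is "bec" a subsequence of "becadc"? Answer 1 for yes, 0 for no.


Check if "bec" is a subsequence of "becadc"
Greedy scan:
  Position 0 ('b'): matches sub[0] = 'b'
  Position 1 ('e'): matches sub[1] = 'e'
  Position 2 ('c'): matches sub[2] = 'c'
  Position 3 ('a'): no match needed
  Position 4 ('d'): no match needed
  Position 5 ('c'): no match needed
All 3 characters matched => is a subsequence

1


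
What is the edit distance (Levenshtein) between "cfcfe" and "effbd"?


Computing edit distance: "cfcfe" -> "effbd"
DP table:
           e    f    f    b    d
      0    1    2    3    4    5
  c   1    1    2    3    4    5
  f   2    2    1    2    3    4
  c   3    3    2    2    3    4
  f   4    4    3    2    3    4
  e   5    4    4    3    3    4
Edit distance = dp[5][5] = 4

4


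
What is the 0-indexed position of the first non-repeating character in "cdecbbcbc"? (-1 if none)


Input: cdecbbcbc
Character frequencies:
  'b': 3
  'c': 4
  'd': 1
  'e': 1
Scanning left to right for freq == 1:
  Position 0 ('c'): freq=4, skip
  Position 1 ('d'): unique! => answer = 1

1


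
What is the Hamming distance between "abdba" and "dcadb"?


Comparing "abdba" and "dcadb" position by position:
  Position 0: 'a' vs 'd' => differ
  Position 1: 'b' vs 'c' => differ
  Position 2: 'd' vs 'a' => differ
  Position 3: 'b' vs 'd' => differ
  Position 4: 'a' vs 'b' => differ
Total differences (Hamming distance): 5

5


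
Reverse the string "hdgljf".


Input: hdgljf
Reading characters right to left:
  Position 5: 'f'
  Position 4: 'j'
  Position 3: 'l'
  Position 2: 'g'
  Position 1: 'd'
  Position 0: 'h'
Reversed: fjlgdh

fjlgdh


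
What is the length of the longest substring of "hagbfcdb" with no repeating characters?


Input: "hagbfcdb"
Sliding window (track last position of each char):
  Position 0 ('h'): window [0,0] length 1 -- new best
  Position 1 ('a'): window [0,1] length 2 -- new best
  Position 2 ('g'): window [0,2] length 3 -- new best
  Position 3 ('b'): window [0,3] length 4 -- new best
  Position 4 ('f'): window [0,4] length 5 -- new best
  Position 5 ('c'): window [0,5] length 6 -- new best
  Position 6 ('d'): window [0,6] length 7 -- new best
  Position 7 ('b'): repeat (last at 3), move window start to 4
  Position 7 ('b'): window [4,7] length 4
Longest substring with no repeats: "hagbfcd" with length 7

7


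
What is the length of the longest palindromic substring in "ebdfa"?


Input: "ebdfa"
Checking substrings for palindromes:
  No multi-char palindromic substrings found
Longest palindromic substring: "e" with length 1

1


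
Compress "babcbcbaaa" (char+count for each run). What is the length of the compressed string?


Input: babcbcbaaa
Runs:
  'b' x 1 => "b1"
  'a' x 1 => "a1"
  'b' x 1 => "b1"
  'c' x 1 => "c1"
  'b' x 1 => "b1"
  'c' x 1 => "c1"
  'b' x 1 => "b1"
  'a' x 3 => "a3"
Compressed: "b1a1b1c1b1c1b1a3"
Compressed length: 16

16


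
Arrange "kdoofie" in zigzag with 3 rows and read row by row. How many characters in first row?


Zigzag "kdoofie" into 3 rows:
Placing characters:
  'k' => row 0
  'd' => row 1
  'o' => row 2
  'o' => row 1
  'f' => row 0
  'i' => row 1
  'e' => row 2
Rows:
  Row 0: "kf"
  Row 1: "doi"
  Row 2: "oe"
First row length: 2

2


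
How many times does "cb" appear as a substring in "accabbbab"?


Searching for "cb" in "accabbbab"
Scanning each position:
  Position 0: "ac" => no
  Position 1: "cc" => no
  Position 2: "ca" => no
  Position 3: "ab" => no
  Position 4: "bb" => no
  Position 5: "bb" => no
  Position 6: "ba" => no
  Position 7: "ab" => no
Total occurrences: 0

0


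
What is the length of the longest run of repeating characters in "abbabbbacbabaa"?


Input: "abbabbbacbabaa"
Scanning for longest run:
  Position 1 ('b'): new char, reset run to 1
  Position 2 ('b'): continues run of 'b', length=2
  Position 3 ('a'): new char, reset run to 1
  Position 4 ('b'): new char, reset run to 1
  Position 5 ('b'): continues run of 'b', length=2
  Position 6 ('b'): continues run of 'b', length=3
  Position 7 ('a'): new char, reset run to 1
  Position 8 ('c'): new char, reset run to 1
  Position 9 ('b'): new char, reset run to 1
  Position 10 ('a'): new char, reset run to 1
  Position 11 ('b'): new char, reset run to 1
  Position 12 ('a'): new char, reset run to 1
  Position 13 ('a'): continues run of 'a', length=2
Longest run: 'b' with length 3

3


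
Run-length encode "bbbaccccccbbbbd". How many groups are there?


Input: bbbaccccccbbbbd
Scanning for consecutive runs:
  Group 1: 'b' x 3 (positions 0-2)
  Group 2: 'a' x 1 (positions 3-3)
  Group 3: 'c' x 6 (positions 4-9)
  Group 4: 'b' x 4 (positions 10-13)
  Group 5: 'd' x 1 (positions 14-14)
Total groups: 5

5


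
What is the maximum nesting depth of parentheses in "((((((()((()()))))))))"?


Input: "((((((()((()()))))))))"
Tracking depth:
  Position 0 '(': depth becomes 1
  Position 1 '(': depth becomes 2
  Position 2 '(': depth becomes 3
  Position 3 '(': depth becomes 4
  Position 4 '(': depth becomes 5
  Position 5 '(': depth becomes 6
  Position 6 '(': depth becomes 7
  Position 7 ')': depth becomes 6
  Position 8 '(': depth becomes 7
  Position 9 '(': depth becomes 8
  Position 10 '(': depth becomes 9
  Position 11 ')': depth becomes 8
  Position 12 '(': depth becomes 9
  Position 13 ')': depth becomes 8
  Position 14 ')': depth becomes 7
  Position 15 ')': depth becomes 6
  Position 16 ')': depth becomes 5
  Position 17 ')': depth becomes 4
  Position 18 ')': depth becomes 3
  Position 19 ')': depth becomes 2
  Position 20 ')': depth becomes 1
  Position 21 ')': depth becomes 0
Maximum depth reached: 9

9


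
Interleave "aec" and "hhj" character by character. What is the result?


Interleaving "aec" and "hhj":
  Position 0: 'a' from first, 'h' from second => "ah"
  Position 1: 'e' from first, 'h' from second => "eh"
  Position 2: 'c' from first, 'j' from second => "cj"
Result: ahehcj

ahehcj


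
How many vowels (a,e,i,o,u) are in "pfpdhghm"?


Input: pfpdhghm
Checking each character:
  'p' at position 0: consonant
  'f' at position 1: consonant
  'p' at position 2: consonant
  'd' at position 3: consonant
  'h' at position 4: consonant
  'g' at position 5: consonant
  'h' at position 6: consonant
  'm' at position 7: consonant
Total vowels: 0

0


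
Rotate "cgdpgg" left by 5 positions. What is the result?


Input: "cgdpgg", rotate left by 5
First 5 characters: "cgdpg"
Remaining characters: "g"
Concatenate remaining + first: "g" + "cgdpg" = "gcgdpg"

gcgdpg


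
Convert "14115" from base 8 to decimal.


Input: "14115" in base 8
Positional expansion:
  Digit '1' (value 1) x 8^4 = 4096
  Digit '4' (value 4) x 8^3 = 2048
  Digit '1' (value 1) x 8^2 = 64
  Digit '1' (value 1) x 8^1 = 8
  Digit '5' (value 5) x 8^0 = 5
Sum = 6221

6221


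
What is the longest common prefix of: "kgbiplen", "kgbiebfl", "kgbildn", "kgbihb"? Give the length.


Words: kgbiplen, kgbiebfl, kgbildn, kgbihb
  Position 0: all 'k' => match
  Position 1: all 'g' => match
  Position 2: all 'b' => match
  Position 3: all 'i' => match
  Position 4: ('p', 'e', 'l', 'h') => mismatch, stop
LCP = "kgbi" (length 4)

4


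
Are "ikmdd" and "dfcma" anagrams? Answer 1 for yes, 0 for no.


Strings: "ikmdd", "dfcma"
Sorted first:  ddikm
Sorted second: acdfm
Differ at position 0: 'd' vs 'a' => not anagrams

0


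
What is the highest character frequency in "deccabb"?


Input: deccabb
Character counts:
  'a': 1
  'b': 2
  'c': 2
  'd': 1
  'e': 1
Maximum frequency: 2

2


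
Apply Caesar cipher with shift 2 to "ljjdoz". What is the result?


Caesar cipher: shift "ljjdoz" by 2
  'l' (pos 11) + 2 = pos 13 = 'n'
  'j' (pos 9) + 2 = pos 11 = 'l'
  'j' (pos 9) + 2 = pos 11 = 'l'
  'd' (pos 3) + 2 = pos 5 = 'f'
  'o' (pos 14) + 2 = pos 16 = 'q'
  'z' (pos 25) + 2 = pos 1 = 'b'
Result: nllfqb

nllfqb


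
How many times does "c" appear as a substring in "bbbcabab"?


Searching for "c" in "bbbcabab"
Scanning each position:
  Position 0: "b" => no
  Position 1: "b" => no
  Position 2: "b" => no
  Position 3: "c" => MATCH
  Position 4: "a" => no
  Position 5: "b" => no
  Position 6: "a" => no
  Position 7: "b" => no
Total occurrences: 1

1


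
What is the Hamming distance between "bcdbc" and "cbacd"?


Comparing "bcdbc" and "cbacd" position by position:
  Position 0: 'b' vs 'c' => differ
  Position 1: 'c' vs 'b' => differ
  Position 2: 'd' vs 'a' => differ
  Position 3: 'b' vs 'c' => differ
  Position 4: 'c' vs 'd' => differ
Total differences (Hamming distance): 5

5


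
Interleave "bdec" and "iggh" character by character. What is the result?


Interleaving "bdec" and "iggh":
  Position 0: 'b' from first, 'i' from second => "bi"
  Position 1: 'd' from first, 'g' from second => "dg"
  Position 2: 'e' from first, 'g' from second => "eg"
  Position 3: 'c' from first, 'h' from second => "ch"
Result: bidgegch

bidgegch


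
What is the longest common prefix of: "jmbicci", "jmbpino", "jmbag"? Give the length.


Words: jmbicci, jmbpino, jmbag
  Position 0: all 'j' => match
  Position 1: all 'm' => match
  Position 2: all 'b' => match
  Position 3: ('i', 'p', 'a') => mismatch, stop
LCP = "jmb" (length 3)

3


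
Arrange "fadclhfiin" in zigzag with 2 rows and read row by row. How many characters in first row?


Zigzag "fadclhfiin" into 2 rows:
Placing characters:
  'f' => row 0
  'a' => row 1
  'd' => row 0
  'c' => row 1
  'l' => row 0
  'h' => row 1
  'f' => row 0
  'i' => row 1
  'i' => row 0
  'n' => row 1
Rows:
  Row 0: "fdlfi"
  Row 1: "achin"
First row length: 5

5


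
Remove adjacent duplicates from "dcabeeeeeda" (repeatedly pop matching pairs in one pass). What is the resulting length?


Input: dcabeeeeeda
Stack-based adjacent duplicate removal:
  Read 'd': push. Stack: d
  Read 'c': push. Stack: dc
  Read 'a': push. Stack: dca
  Read 'b': push. Stack: dcab
  Read 'e': push. Stack: dcabe
  Read 'e': matches stack top 'e' => pop. Stack: dcab
  Read 'e': push. Stack: dcabe
  Read 'e': matches stack top 'e' => pop. Stack: dcab
  Read 'e': push. Stack: dcabe
  Read 'd': push. Stack: dcabed
  Read 'a': push. Stack: dcabeda
Final stack: "dcabeda" (length 7)

7


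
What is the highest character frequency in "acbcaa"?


Input: acbcaa
Character counts:
  'a': 3
  'b': 1
  'c': 2
Maximum frequency: 3

3


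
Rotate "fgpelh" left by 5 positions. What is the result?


Input: "fgpelh", rotate left by 5
First 5 characters: "fgpel"
Remaining characters: "h"
Concatenate remaining + first: "h" + "fgpel" = "hfgpel"

hfgpel


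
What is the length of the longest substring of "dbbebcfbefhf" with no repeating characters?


Input: "dbbebcfbefhf"
Sliding window (track last position of each char):
  Position 0 ('d'): window [0,0] length 1 -- new best
  Position 1 ('b'): window [0,1] length 2 -- new best
  Position 2 ('b'): repeat (last at 1), move window start to 2
  Position 2 ('b'): window [2,2] length 1
  Position 3 ('e'): window [2,3] length 2
  Position 4 ('b'): repeat (last at 2), move window start to 3
  Position 4 ('b'): window [3,4] length 2
  Position 5 ('c'): window [3,5] length 3 -- new best
  Position 6 ('f'): window [3,6] length 4 -- new best
  Position 7 ('b'): repeat (last at 4), move window start to 5
  Position 7 ('b'): window [5,7] length 3
  Position 8 ('e'): window [5,8] length 4
  Position 9 ('f'): repeat (last at 6), move window start to 7
  Position 9 ('f'): window [7,9] length 3
  Position 10 ('h'): window [7,10] length 4
  Position 11 ('f'): repeat (last at 9), move window start to 10
  Position 11 ('f'): window [10,11] length 2
Longest substring with no repeats: "ebcf" with length 4

4


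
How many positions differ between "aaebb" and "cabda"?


Comparing "aaebb" and "cabda" position by position:
  Position 0: 'a' vs 'c' => DIFFER
  Position 1: 'a' vs 'a' => same
  Position 2: 'e' vs 'b' => DIFFER
  Position 3: 'b' vs 'd' => DIFFER
  Position 4: 'b' vs 'a' => DIFFER
Positions that differ: 4

4


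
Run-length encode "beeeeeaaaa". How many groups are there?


Input: beeeeeaaaa
Scanning for consecutive runs:
  Group 1: 'b' x 1 (positions 0-0)
  Group 2: 'e' x 5 (positions 1-5)
  Group 3: 'a' x 4 (positions 6-9)
Total groups: 3

3


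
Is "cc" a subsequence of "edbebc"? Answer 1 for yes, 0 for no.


Check if "cc" is a subsequence of "edbebc"
Greedy scan:
  Position 0 ('e'): no match needed
  Position 1 ('d'): no match needed
  Position 2 ('b'): no match needed
  Position 3 ('e'): no match needed
  Position 4 ('b'): no match needed
  Position 5 ('c'): matches sub[0] = 'c'
Only matched 1/2 characters => not a subsequence

0


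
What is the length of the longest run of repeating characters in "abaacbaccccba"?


Input: "abaacbaccccba"
Scanning for longest run:
  Position 1 ('b'): new char, reset run to 1
  Position 2 ('a'): new char, reset run to 1
  Position 3 ('a'): continues run of 'a', length=2
  Position 4 ('c'): new char, reset run to 1
  Position 5 ('b'): new char, reset run to 1
  Position 6 ('a'): new char, reset run to 1
  Position 7 ('c'): new char, reset run to 1
  Position 8 ('c'): continues run of 'c', length=2
  Position 9 ('c'): continues run of 'c', length=3
  Position 10 ('c'): continues run of 'c', length=4
  Position 11 ('b'): new char, reset run to 1
  Position 12 ('a'): new char, reset run to 1
Longest run: 'c' with length 4

4


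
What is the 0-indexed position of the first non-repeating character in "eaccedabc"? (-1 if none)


Input: eaccedabc
Character frequencies:
  'a': 2
  'b': 1
  'c': 3
  'd': 1
  'e': 2
Scanning left to right for freq == 1:
  Position 0 ('e'): freq=2, skip
  Position 1 ('a'): freq=2, skip
  Position 2 ('c'): freq=3, skip
  Position 3 ('c'): freq=3, skip
  Position 4 ('e'): freq=2, skip
  Position 5 ('d'): unique! => answer = 5

5


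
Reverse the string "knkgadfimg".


Input: knkgadfimg
Reading characters right to left:
  Position 9: 'g'
  Position 8: 'm'
  Position 7: 'i'
  Position 6: 'f'
  Position 5: 'd'
  Position 4: 'a'
  Position 3: 'g'
  Position 2: 'k'
  Position 1: 'n'
  Position 0: 'k'
Reversed: gmifdagknk

gmifdagknk


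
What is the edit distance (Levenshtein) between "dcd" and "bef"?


Computing edit distance: "dcd" -> "bef"
DP table:
           b    e    f
      0    1    2    3
  d   1    1    2    3
  c   2    2    2    3
  d   3    3    3    3
Edit distance = dp[3][3] = 3

3


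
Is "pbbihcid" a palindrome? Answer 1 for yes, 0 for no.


Input: pbbihcid
Reversed: dichibbp
  Compare pos 0 ('p') with pos 7 ('d'): MISMATCH
  Compare pos 1 ('b') with pos 6 ('i'): MISMATCH
  Compare pos 2 ('b') with pos 5 ('c'): MISMATCH
  Compare pos 3 ('i') with pos 4 ('h'): MISMATCH
Result: not a palindrome

0


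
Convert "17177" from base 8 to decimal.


Input: "17177" in base 8
Positional expansion:
  Digit '1' (value 1) x 8^4 = 4096
  Digit '7' (value 7) x 8^3 = 3584
  Digit '1' (value 1) x 8^2 = 64
  Digit '7' (value 7) x 8^1 = 56
  Digit '7' (value 7) x 8^0 = 7
Sum = 7807

7807


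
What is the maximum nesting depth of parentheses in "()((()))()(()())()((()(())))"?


Input: "()((()))()(()())()((()(())))"
Tracking depth:
  Position 0 '(': depth becomes 1
  Position 1 ')': depth becomes 0
  Position 2 '(': depth becomes 1
  Position 3 '(': depth becomes 2
  Position 4 '(': depth becomes 3
  Position 5 ')': depth becomes 2
  Position 6 ')': depth becomes 1
  Position 7 ')': depth becomes 0
  Position 8 '(': depth becomes 1
  Position 9 ')': depth becomes 0
  Position 10 '(': depth becomes 1
  Position 11 '(': depth becomes 2
  Position 12 ')': depth becomes 1
  Position 13 '(': depth becomes 2
  Position 14 ')': depth becomes 1
  Position 15 ')': depth becomes 0
  Position 16 '(': depth becomes 1
  Position 17 ')': depth becomes 0
  Position 18 '(': depth becomes 1
  Position 19 '(': depth becomes 2
  Position 20 '(': depth becomes 3
  Position 21 ')': depth becomes 2
  Position 22 '(': depth becomes 3
  Position 23 '(': depth becomes 4
  Position 24 ')': depth becomes 3
  Position 25 ')': depth becomes 2
  Position 26 ')': depth becomes 1
  Position 27 ')': depth becomes 0
Maximum depth reached: 4

4


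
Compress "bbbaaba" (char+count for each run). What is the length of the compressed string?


Input: bbbaaba
Runs:
  'b' x 3 => "b3"
  'a' x 2 => "a2"
  'b' x 1 => "b1"
  'a' x 1 => "a1"
Compressed: "b3a2b1a1"
Compressed length: 8

8


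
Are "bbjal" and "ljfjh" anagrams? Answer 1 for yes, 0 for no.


Strings: "bbjal", "ljfjh"
Sorted first:  abbjl
Sorted second: fhjjl
Differ at position 0: 'a' vs 'f' => not anagrams

0


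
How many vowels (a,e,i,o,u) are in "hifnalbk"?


Input: hifnalbk
Checking each character:
  'h' at position 0: consonant
  'i' at position 1: vowel (running total: 1)
  'f' at position 2: consonant
  'n' at position 3: consonant
  'a' at position 4: vowel (running total: 2)
  'l' at position 5: consonant
  'b' at position 6: consonant
  'k' at position 7: consonant
Total vowels: 2

2


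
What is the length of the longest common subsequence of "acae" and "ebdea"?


LCS of "acae" and "ebdea"
DP table:
           e    b    d    e    a
      0    0    0    0    0    0
  a   0    0    0    0    0    1
  c   0    0    0    0    0    1
  a   0    0    0    0    0    1
  e   0    1    1    1    1    1
LCS length = dp[4][5] = 1

1


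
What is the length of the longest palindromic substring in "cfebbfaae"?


Input: "cfebbfaae"
Checking substrings for palindromes:
  [3:5] "bb" (len 2) => palindrome
  [6:8] "aa" (len 2) => palindrome
Longest palindromic substring: "bb" with length 2

2


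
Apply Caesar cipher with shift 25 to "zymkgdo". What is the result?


Caesar cipher: shift "zymkgdo" by 25
  'z' (pos 25) + 25 = pos 24 = 'y'
  'y' (pos 24) + 25 = pos 23 = 'x'
  'm' (pos 12) + 25 = pos 11 = 'l'
  'k' (pos 10) + 25 = pos 9 = 'j'
  'g' (pos 6) + 25 = pos 5 = 'f'
  'd' (pos 3) + 25 = pos 2 = 'c'
  'o' (pos 14) + 25 = pos 13 = 'n'
Result: yxljfcn

yxljfcn


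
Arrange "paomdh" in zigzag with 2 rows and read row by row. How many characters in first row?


Zigzag "paomdh" into 2 rows:
Placing characters:
  'p' => row 0
  'a' => row 1
  'o' => row 0
  'm' => row 1
  'd' => row 0
  'h' => row 1
Rows:
  Row 0: "pod"
  Row 1: "amh"
First row length: 3

3


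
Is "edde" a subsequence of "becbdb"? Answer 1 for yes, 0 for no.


Check if "edde" is a subsequence of "becbdb"
Greedy scan:
  Position 0 ('b'): no match needed
  Position 1 ('e'): matches sub[0] = 'e'
  Position 2 ('c'): no match needed
  Position 3 ('b'): no match needed
  Position 4 ('d'): matches sub[1] = 'd'
  Position 5 ('b'): no match needed
Only matched 2/4 characters => not a subsequence

0


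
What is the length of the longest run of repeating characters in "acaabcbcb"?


Input: "acaabcbcb"
Scanning for longest run:
  Position 1 ('c'): new char, reset run to 1
  Position 2 ('a'): new char, reset run to 1
  Position 3 ('a'): continues run of 'a', length=2
  Position 4 ('b'): new char, reset run to 1
  Position 5 ('c'): new char, reset run to 1
  Position 6 ('b'): new char, reset run to 1
  Position 7 ('c'): new char, reset run to 1
  Position 8 ('b'): new char, reset run to 1
Longest run: 'a' with length 2

2


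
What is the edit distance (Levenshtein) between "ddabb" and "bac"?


Computing edit distance: "ddabb" -> "bac"
DP table:
           b    a    c
      0    1    2    3
  d   1    1    2    3
  d   2    2    2    3
  a   3    3    2    3
  b   4    3    3    3
  b   5    4    4    4
Edit distance = dp[5][3] = 4

4


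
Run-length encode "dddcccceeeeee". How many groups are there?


Input: dddcccceeeeee
Scanning for consecutive runs:
  Group 1: 'd' x 3 (positions 0-2)
  Group 2: 'c' x 4 (positions 3-6)
  Group 3: 'e' x 6 (positions 7-12)
Total groups: 3

3


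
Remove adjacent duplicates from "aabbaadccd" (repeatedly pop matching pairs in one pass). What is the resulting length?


Input: aabbaadccd
Stack-based adjacent duplicate removal:
  Read 'a': push. Stack: a
  Read 'a': matches stack top 'a' => pop. Stack: (empty)
  Read 'b': push. Stack: b
  Read 'b': matches stack top 'b' => pop. Stack: (empty)
  Read 'a': push. Stack: a
  Read 'a': matches stack top 'a' => pop. Stack: (empty)
  Read 'd': push. Stack: d
  Read 'c': push. Stack: dc
  Read 'c': matches stack top 'c' => pop. Stack: d
  Read 'd': matches stack top 'd' => pop. Stack: (empty)
Final stack: "" (length 0)

0


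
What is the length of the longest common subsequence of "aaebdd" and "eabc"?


LCS of "aaebdd" and "eabc"
DP table:
           e    a    b    c
      0    0    0    0    0
  a   0    0    1    1    1
  a   0    0    1    1    1
  e   0    1    1    1    1
  b   0    1    1    2    2
  d   0    1    1    2    2
  d   0    1    1    2    2
LCS length = dp[6][4] = 2

2


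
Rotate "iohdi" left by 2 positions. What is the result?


Input: "iohdi", rotate left by 2
First 2 characters: "io"
Remaining characters: "hdi"
Concatenate remaining + first: "hdi" + "io" = "hdiio"

hdiio


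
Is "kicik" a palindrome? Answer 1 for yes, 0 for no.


Input: kicik
Reversed: kicik
  Compare pos 0 ('k') with pos 4 ('k'): match
  Compare pos 1 ('i') with pos 3 ('i'): match
Result: palindrome

1


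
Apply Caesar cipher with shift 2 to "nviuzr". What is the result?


Caesar cipher: shift "nviuzr" by 2
  'n' (pos 13) + 2 = pos 15 = 'p'
  'v' (pos 21) + 2 = pos 23 = 'x'
  'i' (pos 8) + 2 = pos 10 = 'k'
  'u' (pos 20) + 2 = pos 22 = 'w'
  'z' (pos 25) + 2 = pos 1 = 'b'
  'r' (pos 17) + 2 = pos 19 = 't'
Result: pxkwbt

pxkwbt


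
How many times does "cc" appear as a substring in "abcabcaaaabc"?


Searching for "cc" in "abcabcaaaabc"
Scanning each position:
  Position 0: "ab" => no
  Position 1: "bc" => no
  Position 2: "ca" => no
  Position 3: "ab" => no
  Position 4: "bc" => no
  Position 5: "ca" => no
  Position 6: "aa" => no
  Position 7: "aa" => no
  Position 8: "aa" => no
  Position 9: "ab" => no
  Position 10: "bc" => no
Total occurrences: 0

0


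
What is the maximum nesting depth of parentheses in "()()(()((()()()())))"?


Input: "()()(()((()()()())))"
Tracking depth:
  Position 0 '(': depth becomes 1
  Position 1 ')': depth becomes 0
  Position 2 '(': depth becomes 1
  Position 3 ')': depth becomes 0
  Position 4 '(': depth becomes 1
  Position 5 '(': depth becomes 2
  Position 6 ')': depth becomes 1
  Position 7 '(': depth becomes 2
  Position 8 '(': depth becomes 3
  Position 9 '(': depth becomes 4
  Position 10 ')': depth becomes 3
  Position 11 '(': depth becomes 4
  Position 12 ')': depth becomes 3
  Position 13 '(': depth becomes 4
  Position 14 ')': depth becomes 3
  Position 15 '(': depth becomes 4
  Position 16 ')': depth becomes 3
  Position 17 ')': depth becomes 2
  Position 18 ')': depth becomes 1
  Position 19 ')': depth becomes 0
Maximum depth reached: 4

4


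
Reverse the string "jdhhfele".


Input: jdhhfele
Reading characters right to left:
  Position 7: 'e'
  Position 6: 'l'
  Position 5: 'e'
  Position 4: 'f'
  Position 3: 'h'
  Position 2: 'h'
  Position 1: 'd'
  Position 0: 'j'
Reversed: elefhhdj

elefhhdj


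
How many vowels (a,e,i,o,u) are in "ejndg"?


Input: ejndg
Checking each character:
  'e' at position 0: vowel (running total: 1)
  'j' at position 1: consonant
  'n' at position 2: consonant
  'd' at position 3: consonant
  'g' at position 4: consonant
Total vowels: 1

1


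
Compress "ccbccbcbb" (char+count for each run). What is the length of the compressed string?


Input: ccbccbcbb
Runs:
  'c' x 2 => "c2"
  'b' x 1 => "b1"
  'c' x 2 => "c2"
  'b' x 1 => "b1"
  'c' x 1 => "c1"
  'b' x 2 => "b2"
Compressed: "c2b1c2b1c1b2"
Compressed length: 12

12


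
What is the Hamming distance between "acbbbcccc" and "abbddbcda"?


Comparing "acbbbcccc" and "abbddbcda" position by position:
  Position 0: 'a' vs 'a' => same
  Position 1: 'c' vs 'b' => differ
  Position 2: 'b' vs 'b' => same
  Position 3: 'b' vs 'd' => differ
  Position 4: 'b' vs 'd' => differ
  Position 5: 'c' vs 'b' => differ
  Position 6: 'c' vs 'c' => same
  Position 7: 'c' vs 'd' => differ
  Position 8: 'c' vs 'a' => differ
Total differences (Hamming distance): 6

6


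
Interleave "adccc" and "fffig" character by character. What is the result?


Interleaving "adccc" and "fffig":
  Position 0: 'a' from first, 'f' from second => "af"
  Position 1: 'd' from first, 'f' from second => "df"
  Position 2: 'c' from first, 'f' from second => "cf"
  Position 3: 'c' from first, 'i' from second => "ci"
  Position 4: 'c' from first, 'g' from second => "cg"
Result: afdfcfcicg

afdfcfcicg


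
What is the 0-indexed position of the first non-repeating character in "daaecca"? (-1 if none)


Input: daaecca
Character frequencies:
  'a': 3
  'c': 2
  'd': 1
  'e': 1
Scanning left to right for freq == 1:
  Position 0 ('d'): unique! => answer = 0

0


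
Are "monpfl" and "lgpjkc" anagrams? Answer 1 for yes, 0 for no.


Strings: "monpfl", "lgpjkc"
Sorted first:  flmnop
Sorted second: cgjklp
Differ at position 0: 'f' vs 'c' => not anagrams

0


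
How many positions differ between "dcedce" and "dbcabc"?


Comparing "dcedce" and "dbcabc" position by position:
  Position 0: 'd' vs 'd' => same
  Position 1: 'c' vs 'b' => DIFFER
  Position 2: 'e' vs 'c' => DIFFER
  Position 3: 'd' vs 'a' => DIFFER
  Position 4: 'c' vs 'b' => DIFFER
  Position 5: 'e' vs 'c' => DIFFER
Positions that differ: 5

5


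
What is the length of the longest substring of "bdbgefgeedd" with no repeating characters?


Input: "bdbgefgeedd"
Sliding window (track last position of each char):
  Position 0 ('b'): window [0,0] length 1 -- new best
  Position 1 ('d'): window [0,1] length 2 -- new best
  Position 2 ('b'): repeat (last at 0), move window start to 1
  Position 2 ('b'): window [1,2] length 2
  Position 3 ('g'): window [1,3] length 3 -- new best
  Position 4 ('e'): window [1,4] length 4 -- new best
  Position 5 ('f'): window [1,5] length 5 -- new best
  Position 6 ('g'): repeat (last at 3), move window start to 4
  Position 6 ('g'): window [4,6] length 3
  Position 7 ('e'): repeat (last at 4), move window start to 5
  Position 7 ('e'): window [5,7] length 3
  Position 8 ('e'): repeat (last at 7), move window start to 8
  Position 8 ('e'): window [8,8] length 1
  Position 9 ('d'): window [8,9] length 2
  Position 10 ('d'): repeat (last at 9), move window start to 10
  Position 10 ('d'): window [10,10] length 1
Longest substring with no repeats: "dbgef" with length 5

5


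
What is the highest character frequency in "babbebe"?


Input: babbebe
Character counts:
  'a': 1
  'b': 4
  'e': 2
Maximum frequency: 4

4


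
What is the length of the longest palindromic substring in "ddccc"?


Input: "ddccc"
Checking substrings for palindromes:
  [2:5] "ccc" (len 3) => palindrome
  [0:2] "dd" (len 2) => palindrome
  [2:4] "cc" (len 2) => palindrome
  [3:5] "cc" (len 2) => palindrome
Longest palindromic substring: "ccc" with length 3

3


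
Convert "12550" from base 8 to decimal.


Input: "12550" in base 8
Positional expansion:
  Digit '1' (value 1) x 8^4 = 4096
  Digit '2' (value 2) x 8^3 = 1024
  Digit '5' (value 5) x 8^2 = 320
  Digit '5' (value 5) x 8^1 = 40
  Digit '0' (value 0) x 8^0 = 0
Sum = 5480

5480


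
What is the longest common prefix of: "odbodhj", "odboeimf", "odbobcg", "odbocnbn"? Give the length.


Words: odbodhj, odboeimf, odbobcg, odbocnbn
  Position 0: all 'o' => match
  Position 1: all 'd' => match
  Position 2: all 'b' => match
  Position 3: all 'o' => match
  Position 4: ('d', 'e', 'b', 'c') => mismatch, stop
LCP = "odbo" (length 4)

4


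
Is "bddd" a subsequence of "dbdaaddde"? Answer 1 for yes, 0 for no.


Check if "bddd" is a subsequence of "dbdaaddde"
Greedy scan:
  Position 0 ('d'): no match needed
  Position 1 ('b'): matches sub[0] = 'b'
  Position 2 ('d'): matches sub[1] = 'd'
  Position 3 ('a'): no match needed
  Position 4 ('a'): no match needed
  Position 5 ('d'): matches sub[2] = 'd'
  Position 6 ('d'): matches sub[3] = 'd'
  Position 7 ('d'): no match needed
  Position 8 ('e'): no match needed
All 4 characters matched => is a subsequence

1


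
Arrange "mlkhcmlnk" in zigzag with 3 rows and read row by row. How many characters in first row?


Zigzag "mlkhcmlnk" into 3 rows:
Placing characters:
  'm' => row 0
  'l' => row 1
  'k' => row 2
  'h' => row 1
  'c' => row 0
  'm' => row 1
  'l' => row 2
  'n' => row 1
  'k' => row 0
Rows:
  Row 0: "mck"
  Row 1: "lhmn"
  Row 2: "kl"
First row length: 3

3


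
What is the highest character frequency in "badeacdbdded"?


Input: badeacdbdded
Character counts:
  'a': 2
  'b': 2
  'c': 1
  'd': 5
  'e': 2
Maximum frequency: 5

5


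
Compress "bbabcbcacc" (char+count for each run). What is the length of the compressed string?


Input: bbabcbcacc
Runs:
  'b' x 2 => "b2"
  'a' x 1 => "a1"
  'b' x 1 => "b1"
  'c' x 1 => "c1"
  'b' x 1 => "b1"
  'c' x 1 => "c1"
  'a' x 1 => "a1"
  'c' x 2 => "c2"
Compressed: "b2a1b1c1b1c1a1c2"
Compressed length: 16

16


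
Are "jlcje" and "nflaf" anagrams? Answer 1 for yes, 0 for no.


Strings: "jlcje", "nflaf"
Sorted first:  cejjl
Sorted second: affln
Differ at position 0: 'c' vs 'a' => not anagrams

0


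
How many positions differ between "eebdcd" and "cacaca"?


Comparing "eebdcd" and "cacaca" position by position:
  Position 0: 'e' vs 'c' => DIFFER
  Position 1: 'e' vs 'a' => DIFFER
  Position 2: 'b' vs 'c' => DIFFER
  Position 3: 'd' vs 'a' => DIFFER
  Position 4: 'c' vs 'c' => same
  Position 5: 'd' vs 'a' => DIFFER
Positions that differ: 5

5


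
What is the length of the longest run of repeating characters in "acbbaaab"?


Input: "acbbaaab"
Scanning for longest run:
  Position 1 ('c'): new char, reset run to 1
  Position 2 ('b'): new char, reset run to 1
  Position 3 ('b'): continues run of 'b', length=2
  Position 4 ('a'): new char, reset run to 1
  Position 5 ('a'): continues run of 'a', length=2
  Position 6 ('a'): continues run of 'a', length=3
  Position 7 ('b'): new char, reset run to 1
Longest run: 'a' with length 3

3


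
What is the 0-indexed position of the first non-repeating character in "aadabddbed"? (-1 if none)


Input: aadabddbed
Character frequencies:
  'a': 3
  'b': 2
  'd': 4
  'e': 1
Scanning left to right for freq == 1:
  Position 0 ('a'): freq=3, skip
  Position 1 ('a'): freq=3, skip
  Position 2 ('d'): freq=4, skip
  Position 3 ('a'): freq=3, skip
  Position 4 ('b'): freq=2, skip
  Position 5 ('d'): freq=4, skip
  Position 6 ('d'): freq=4, skip
  Position 7 ('b'): freq=2, skip
  Position 8 ('e'): unique! => answer = 8

8


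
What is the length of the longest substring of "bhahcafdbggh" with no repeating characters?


Input: "bhahcafdbggh"
Sliding window (track last position of each char):
  Position 0 ('b'): window [0,0] length 1 -- new best
  Position 1 ('h'): window [0,1] length 2 -- new best
  Position 2 ('a'): window [0,2] length 3 -- new best
  Position 3 ('h'): repeat (last at 1), move window start to 2
  Position 3 ('h'): window [2,3] length 2
  Position 4 ('c'): window [2,4] length 3
  Position 5 ('a'): repeat (last at 2), move window start to 3
  Position 5 ('a'): window [3,5] length 3
  Position 6 ('f'): window [3,6] length 4 -- new best
  Position 7 ('d'): window [3,7] length 5 -- new best
  Position 8 ('b'): window [3,8] length 6 -- new best
  Position 9 ('g'): window [3,9] length 7 -- new best
  Position 10 ('g'): repeat (last at 9), move window start to 10
  Position 10 ('g'): window [10,10] length 1
  Position 11 ('h'): window [10,11] length 2
Longest substring with no repeats: "hcafdbg" with length 7

7


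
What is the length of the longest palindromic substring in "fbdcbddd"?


Input: "fbdcbddd"
Checking substrings for palindromes:
  [5:8] "ddd" (len 3) => palindrome
  [5:7] "dd" (len 2) => palindrome
  [6:8] "dd" (len 2) => palindrome
Longest palindromic substring: "ddd" with length 3

3


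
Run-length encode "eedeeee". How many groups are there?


Input: eedeeee
Scanning for consecutive runs:
  Group 1: 'e' x 2 (positions 0-1)
  Group 2: 'd' x 1 (positions 2-2)
  Group 3: 'e' x 4 (positions 3-6)
Total groups: 3

3


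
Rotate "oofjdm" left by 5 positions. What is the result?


Input: "oofjdm", rotate left by 5
First 5 characters: "oofjd"
Remaining characters: "m"
Concatenate remaining + first: "m" + "oofjd" = "moofjd"

moofjd


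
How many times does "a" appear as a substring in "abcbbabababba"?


Searching for "a" in "abcbbabababba"
Scanning each position:
  Position 0: "a" => MATCH
  Position 1: "b" => no
  Position 2: "c" => no
  Position 3: "b" => no
  Position 4: "b" => no
  Position 5: "a" => MATCH
  Position 6: "b" => no
  Position 7: "a" => MATCH
  Position 8: "b" => no
  Position 9: "a" => MATCH
  Position 10: "b" => no
  Position 11: "b" => no
  Position 12: "a" => MATCH
Total occurrences: 5

5


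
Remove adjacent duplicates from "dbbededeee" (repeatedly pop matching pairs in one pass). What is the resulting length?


Input: dbbededeee
Stack-based adjacent duplicate removal:
  Read 'd': push. Stack: d
  Read 'b': push. Stack: db
  Read 'b': matches stack top 'b' => pop. Stack: d
  Read 'e': push. Stack: de
  Read 'd': push. Stack: ded
  Read 'e': push. Stack: dede
  Read 'd': push. Stack: deded
  Read 'e': push. Stack: dedede
  Read 'e': matches stack top 'e' => pop. Stack: deded
  Read 'e': push. Stack: dedede
Final stack: "dedede" (length 6)

6


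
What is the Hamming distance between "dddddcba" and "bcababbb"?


Comparing "dddddcba" and "bcababbb" position by position:
  Position 0: 'd' vs 'b' => differ
  Position 1: 'd' vs 'c' => differ
  Position 2: 'd' vs 'a' => differ
  Position 3: 'd' vs 'b' => differ
  Position 4: 'd' vs 'a' => differ
  Position 5: 'c' vs 'b' => differ
  Position 6: 'b' vs 'b' => same
  Position 7: 'a' vs 'b' => differ
Total differences (Hamming distance): 7

7


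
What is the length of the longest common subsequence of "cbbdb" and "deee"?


LCS of "cbbdb" and "deee"
DP table:
           d    e    e    e
      0    0    0    0    0
  c   0    0    0    0    0
  b   0    0    0    0    0
  b   0    0    0    0    0
  d   0    1    1    1    1
  b   0    1    1    1    1
LCS length = dp[5][4] = 1

1


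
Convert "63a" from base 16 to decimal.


Input: "63a" in base 16
Positional expansion:
  Digit '6' (value 6) x 16^2 = 1536
  Digit '3' (value 3) x 16^1 = 48
  Digit 'a' (value 10) x 16^0 = 10
Sum = 1594

1594


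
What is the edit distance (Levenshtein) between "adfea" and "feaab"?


Computing edit distance: "adfea" -> "feaab"
DP table:
           f    e    a    a    b
      0    1    2    3    4    5
  a   1    1    2    2    3    4
  d   2    2    2    3    3    4
  f   3    2    3    3    4    4
  e   4    3    2    3    4    5
  a   5    4    3    2    3    4
Edit distance = dp[5][5] = 4

4


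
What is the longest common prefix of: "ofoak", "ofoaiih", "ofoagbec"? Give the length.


Words: ofoak, ofoaiih, ofoagbec
  Position 0: all 'o' => match
  Position 1: all 'f' => match
  Position 2: all 'o' => match
  Position 3: all 'a' => match
  Position 4: ('k', 'i', 'g') => mismatch, stop
LCP = "ofoa" (length 4)

4


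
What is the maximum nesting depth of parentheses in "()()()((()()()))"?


Input: "()()()((()()()))"
Tracking depth:
  Position 0 '(': depth becomes 1
  Position 1 ')': depth becomes 0
  Position 2 '(': depth becomes 1
  Position 3 ')': depth becomes 0
  Position 4 '(': depth becomes 1
  Position 5 ')': depth becomes 0
  Position 6 '(': depth becomes 1
  Position 7 '(': depth becomes 2
  Position 8 '(': depth becomes 3
  Position 9 ')': depth becomes 2
  Position 10 '(': depth becomes 3
  Position 11 ')': depth becomes 2
  Position 12 '(': depth becomes 3
  Position 13 ')': depth becomes 2
  Position 14 ')': depth becomes 1
  Position 15 ')': depth becomes 0
Maximum depth reached: 3

3


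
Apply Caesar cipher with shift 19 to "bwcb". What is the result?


Caesar cipher: shift "bwcb" by 19
  'b' (pos 1) + 19 = pos 20 = 'u'
  'w' (pos 22) + 19 = pos 15 = 'p'
  'c' (pos 2) + 19 = pos 21 = 'v'
  'b' (pos 1) + 19 = pos 20 = 'u'
Result: upvu

upvu


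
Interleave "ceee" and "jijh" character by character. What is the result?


Interleaving "ceee" and "jijh":
  Position 0: 'c' from first, 'j' from second => "cj"
  Position 1: 'e' from first, 'i' from second => "ei"
  Position 2: 'e' from first, 'j' from second => "ej"
  Position 3: 'e' from first, 'h' from second => "eh"
Result: cjeiejeh

cjeiejeh


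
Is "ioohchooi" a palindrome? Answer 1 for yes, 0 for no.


Input: ioohchooi
Reversed: ioohchooi
  Compare pos 0 ('i') with pos 8 ('i'): match
  Compare pos 1 ('o') with pos 7 ('o'): match
  Compare pos 2 ('o') with pos 6 ('o'): match
  Compare pos 3 ('h') with pos 5 ('h'): match
Result: palindrome

1


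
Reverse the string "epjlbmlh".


Input: epjlbmlh
Reading characters right to left:
  Position 7: 'h'
  Position 6: 'l'
  Position 5: 'm'
  Position 4: 'b'
  Position 3: 'l'
  Position 2: 'j'
  Position 1: 'p'
  Position 0: 'e'
Reversed: hlmbljpe

hlmbljpe


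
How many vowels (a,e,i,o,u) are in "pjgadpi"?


Input: pjgadpi
Checking each character:
  'p' at position 0: consonant
  'j' at position 1: consonant
  'g' at position 2: consonant
  'a' at position 3: vowel (running total: 1)
  'd' at position 4: consonant
  'p' at position 5: consonant
  'i' at position 6: vowel (running total: 2)
Total vowels: 2

2
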